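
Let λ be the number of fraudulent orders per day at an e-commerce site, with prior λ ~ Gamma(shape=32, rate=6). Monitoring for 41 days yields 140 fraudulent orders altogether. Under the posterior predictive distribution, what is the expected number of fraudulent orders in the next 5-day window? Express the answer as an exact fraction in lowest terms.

Total count 140 over total exposure 41 days.
By Gamma–Poisson conjugacy, the posterior is Gamma(α + Σx, β + Σt) = Gamma(32 + 140, 6 + 41) = Gamma(172, 47).
Predictive mean over a 5-day window = T·E[λ|data] = 5·172/47 = 860/47.

860/47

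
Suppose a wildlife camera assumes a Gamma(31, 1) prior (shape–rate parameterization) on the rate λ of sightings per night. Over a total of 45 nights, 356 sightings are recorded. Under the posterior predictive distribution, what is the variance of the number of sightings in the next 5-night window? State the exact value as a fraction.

98685/2116

Total count 356 over total exposure 45 nights.
The Gamma prior is conjugate for the Poisson rate, so λ | data ~ Gamma(31+356, 1+45) = Gamma(387, 46).
The posterior predictive for a window of length T is Negative Binomial with variance T·α'·(β'+T)/β'² = 5·387·51/2116 = 98685/2116.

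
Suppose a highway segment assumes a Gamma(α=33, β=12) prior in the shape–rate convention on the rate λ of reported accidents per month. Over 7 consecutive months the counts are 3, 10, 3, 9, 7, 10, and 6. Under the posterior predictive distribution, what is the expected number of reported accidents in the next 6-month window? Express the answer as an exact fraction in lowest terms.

486/19

Total count: 3 + 10 + 3 + 9 + 7 + 10 + 6 = 48.
Total exposure: 7 months.
Posterior: α' = 33 + 48 = 81, β' = 12 + 7 = 19.
Predictive mean over a 6-month window = T·E[λ|data] = 6·81/19 = 486/19.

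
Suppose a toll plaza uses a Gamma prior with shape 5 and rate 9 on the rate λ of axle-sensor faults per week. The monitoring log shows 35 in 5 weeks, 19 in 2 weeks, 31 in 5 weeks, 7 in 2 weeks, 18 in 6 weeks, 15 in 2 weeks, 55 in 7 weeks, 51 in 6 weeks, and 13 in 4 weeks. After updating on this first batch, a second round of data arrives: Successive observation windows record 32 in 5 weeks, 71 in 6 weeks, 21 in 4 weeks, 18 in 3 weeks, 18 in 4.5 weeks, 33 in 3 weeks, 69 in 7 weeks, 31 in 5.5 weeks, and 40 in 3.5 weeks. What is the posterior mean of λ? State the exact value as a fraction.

1164/179

Total count: 35 + 19 + 31 + 7 + 18 + 15 + 55 + 51 + 13 = 244.
Total exposure: 5 + 2 + 5 + 2 + 6 + 2 + 7 + 6 + 4 = 39 weeks.
After the first batch: Gamma(5 + 244, 9 + 39) = Gamma(249, 48).
Total count: 32 + 71 + 21 + 18 + 18 + 33 + 69 + 31 + 40 = 333.
Total exposure: 5 + 6 + 4 + 3 + 4.5 + 3 + 7 + 5.5 + 3.5 = 41.5 weeks.
After the second batch: Gamma(249 + 333, 48 + 41.5) = Gamma(582, 179/2).
Posterior mean = α'/β' = 582/(179/2) = 1164/179.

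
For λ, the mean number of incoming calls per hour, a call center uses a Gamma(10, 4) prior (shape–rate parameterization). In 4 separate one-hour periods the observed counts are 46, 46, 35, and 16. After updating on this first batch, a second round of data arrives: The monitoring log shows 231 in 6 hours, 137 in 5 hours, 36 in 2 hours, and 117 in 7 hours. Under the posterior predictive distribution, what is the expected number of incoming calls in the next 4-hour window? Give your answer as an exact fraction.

Total count: 46 + 46 + 35 + 16 = 143.
Total exposure: 4 hours.
After the first batch: Gamma(10 + 143, 4 + 4) = Gamma(153, 8).
Total count: 231 + 137 + 36 + 117 = 521.
Total exposure: 6 + 5 + 2 + 7 = 20 hours.
After the second batch: Gamma(153 + 521, 8 + 20) = Gamma(674, 28).
Predictive mean over a 4-hour window = T·E[λ|data] = 4·674/28 = 674/7.

674/7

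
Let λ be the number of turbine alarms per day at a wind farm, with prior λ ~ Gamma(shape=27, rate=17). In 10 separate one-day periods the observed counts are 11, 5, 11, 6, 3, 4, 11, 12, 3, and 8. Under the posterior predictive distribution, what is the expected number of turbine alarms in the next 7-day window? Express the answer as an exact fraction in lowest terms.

707/27

Total count: 11 + 5 + 11 + 6 + 3 + 4 + 11 + 12 + 3 + 8 = 74.
Total exposure: 10 days.
By Gamma–Poisson conjugacy, the posterior is Gamma(α + Σx, β + Σt) = Gamma(27 + 74, 17 + 10) = Gamma(101, 27).
Predictive mean over a 7-day window = T·E[λ|data] = 7·101/27 = 707/27.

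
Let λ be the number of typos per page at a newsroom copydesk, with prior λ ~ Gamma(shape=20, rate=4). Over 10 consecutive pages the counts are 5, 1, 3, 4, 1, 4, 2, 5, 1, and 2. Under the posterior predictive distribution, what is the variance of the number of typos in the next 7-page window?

36

Total count: 5 + 1 + 3 + 4 + 1 + 4 + 2 + 5 + 1 + 2 = 28.
Total exposure: 10 pages.
Gamma(α, β) with Poisson data over total exposure Σt gives posterior Gamma(α+Σx, β+Σt) = Gamma(48, 14).
The posterior predictive for a window of length T is Negative Binomial with variance T·α'·(β'+T)/β'² = 7·48·21/196 = 36.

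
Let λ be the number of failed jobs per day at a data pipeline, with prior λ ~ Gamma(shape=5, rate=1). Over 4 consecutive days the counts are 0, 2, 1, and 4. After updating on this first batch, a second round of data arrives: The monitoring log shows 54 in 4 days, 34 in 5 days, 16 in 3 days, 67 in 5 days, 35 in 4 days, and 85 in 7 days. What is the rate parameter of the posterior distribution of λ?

33

Total count: 0 + 2 + 1 + 4 = 7.
Total exposure: 4 days.
After the first batch: Gamma(5 + 7, 1 + 4) = Gamma(12, 5).
Total count: 54 + 34 + 16 + 67 + 35 + 85 = 291.
Total exposure: 4 + 5 + 3 + 5 + 4 + 7 = 28 days.
After the second batch: Gamma(12 + 291, 5 + 28) = Gamma(303, 33).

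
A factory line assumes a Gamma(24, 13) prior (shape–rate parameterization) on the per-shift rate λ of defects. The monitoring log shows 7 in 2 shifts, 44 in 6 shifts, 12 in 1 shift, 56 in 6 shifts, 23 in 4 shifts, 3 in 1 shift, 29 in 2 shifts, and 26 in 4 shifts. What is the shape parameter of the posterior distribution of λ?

224

Total count: 7 + 44 + 12 + 56 + 23 + 3 + 29 + 26 = 200.
Total exposure: 2 + 6 + 1 + 6 + 4 + 1 + 2 + 4 = 26 shifts.
The Gamma prior is conjugate for the Poisson rate, so λ | data ~ Gamma(24+200, 13+26) = Gamma(224, 39).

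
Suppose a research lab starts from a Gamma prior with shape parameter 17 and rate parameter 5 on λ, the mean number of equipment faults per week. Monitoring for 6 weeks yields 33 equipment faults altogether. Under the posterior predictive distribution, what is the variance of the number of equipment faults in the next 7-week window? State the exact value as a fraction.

Total count 33 over total exposure 6 weeks.
The Gamma prior is conjugate for the Poisson rate, so λ | data ~ Gamma(17+33, 5+6) = Gamma(50, 11).
The posterior predictive for a window of length T is Negative Binomial with variance T·α'·(β'+T)/β'² = 7·50·18/121 = 6300/121.

6300/121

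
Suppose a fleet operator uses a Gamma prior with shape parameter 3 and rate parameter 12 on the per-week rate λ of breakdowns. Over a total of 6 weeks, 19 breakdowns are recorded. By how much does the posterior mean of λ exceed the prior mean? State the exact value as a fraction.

35/36

Total count 19 over total exposure 6 weeks.
Conjugate update: add total count to the shape and total exposure to the rate, giving Gamma(22, 18).
Posterior mean = 22/18 = 11/9; prior mean = 3/12 = 1/4. Difference = 11/9 − 1/4 = 35/36.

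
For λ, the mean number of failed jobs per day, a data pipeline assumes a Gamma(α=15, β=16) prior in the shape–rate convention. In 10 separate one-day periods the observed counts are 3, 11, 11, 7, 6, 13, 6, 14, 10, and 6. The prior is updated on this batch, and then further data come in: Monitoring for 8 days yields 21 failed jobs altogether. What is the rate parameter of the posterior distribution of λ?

34

Total count: 3 + 11 + 11 + 7 + 6 + 13 + 6 + 14 + 10 + 6 = 87.
Total exposure: 10 days.
After the first batch: Gamma(15 + 87, 16 + 10) = Gamma(102, 26).
Total count 21 over total exposure 8 days.
After the second batch: Gamma(102 + 21, 26 + 8) = Gamma(123, 34).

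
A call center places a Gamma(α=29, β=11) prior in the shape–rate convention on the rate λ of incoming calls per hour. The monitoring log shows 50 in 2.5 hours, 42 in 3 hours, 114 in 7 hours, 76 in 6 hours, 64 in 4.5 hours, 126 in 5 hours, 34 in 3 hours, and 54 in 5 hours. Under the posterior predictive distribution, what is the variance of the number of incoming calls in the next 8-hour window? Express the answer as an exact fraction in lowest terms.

Total count: 50 + 42 + 114 + 76 + 64 + 126 + 34 + 54 = 560.
Total exposure: 2.5 + 3 + 7 + 6 + 4.5 + 5 + 3 + 5 = 36 hours.
Conjugate update: add total count to the shape and total exposure to the rate, giving Gamma(589, 47).
The posterior predictive for a window of length T is Negative Binomial with variance T·α'·(β'+T)/β'² = 8·589·55/2209 = 259160/2209.

259160/2209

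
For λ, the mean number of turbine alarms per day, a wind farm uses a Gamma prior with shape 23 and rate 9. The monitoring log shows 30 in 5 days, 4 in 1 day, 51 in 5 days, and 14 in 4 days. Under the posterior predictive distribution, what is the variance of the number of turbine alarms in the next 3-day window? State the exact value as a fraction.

549/32

Total count: 30 + 4 + 51 + 14 = 99.
Total exposure: 5 + 1 + 5 + 4 = 15 days.
The Gamma prior is conjugate for the Poisson rate, so λ | data ~ Gamma(23+99, 9+15) = Gamma(122, 24).
The posterior predictive for a window of length T is Negative Binomial with variance T·α'·(β'+T)/β'² = 3·122·27/576 = 549/32.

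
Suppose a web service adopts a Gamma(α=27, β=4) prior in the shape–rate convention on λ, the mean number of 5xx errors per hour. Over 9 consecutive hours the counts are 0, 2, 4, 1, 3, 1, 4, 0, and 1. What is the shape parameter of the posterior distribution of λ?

43

Total count: 0 + 2 + 4 + 1 + 3 + 1 + 4 + 0 + 1 = 16.
Total exposure: 9 hours.
Gamma(α, β) with Poisson data over total exposure Σt gives posterior Gamma(α+Σx, β+Σt) = Gamma(43, 13).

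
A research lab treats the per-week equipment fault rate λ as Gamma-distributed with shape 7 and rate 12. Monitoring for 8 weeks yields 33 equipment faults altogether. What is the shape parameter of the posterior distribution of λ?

Total count 33 over total exposure 8 weeks.
Posterior: α' = 7 + 33 = 40, β' = 12 + 8 = 20.

40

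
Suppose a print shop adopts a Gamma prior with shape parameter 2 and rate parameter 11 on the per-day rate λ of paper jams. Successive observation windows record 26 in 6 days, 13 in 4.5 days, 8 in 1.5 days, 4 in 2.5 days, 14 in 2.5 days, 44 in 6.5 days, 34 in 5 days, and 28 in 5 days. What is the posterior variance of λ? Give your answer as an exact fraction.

692/7921

Total count: 26 + 13 + 8 + 4 + 14 + 44 + 34 + 28 = 171.
Total exposure: 6 + 4.5 + 1.5 + 2.5 + 2.5 + 6.5 + 5 + 5 = 33.5 days.
By Gamma–Poisson conjugacy, the posterior is Gamma(α + Σx, β + Σt) = Gamma(2 + 171, 11 + 33.5) = Gamma(173, 89/2).
Posterior variance = α'/β'² = 173/(7921/4) = 692/7921.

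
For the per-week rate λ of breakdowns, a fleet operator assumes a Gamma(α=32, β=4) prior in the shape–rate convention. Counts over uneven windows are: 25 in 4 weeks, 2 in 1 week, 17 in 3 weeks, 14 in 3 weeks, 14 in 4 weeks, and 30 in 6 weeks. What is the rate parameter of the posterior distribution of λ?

Total count: 25 + 2 + 17 + 14 + 14 + 30 = 102.
Total exposure: 4 + 1 + 3 + 3 + 4 + 6 = 21 weeks.
Posterior: α' = 32 + 102 = 134, β' = 4 + 21 = 25.

25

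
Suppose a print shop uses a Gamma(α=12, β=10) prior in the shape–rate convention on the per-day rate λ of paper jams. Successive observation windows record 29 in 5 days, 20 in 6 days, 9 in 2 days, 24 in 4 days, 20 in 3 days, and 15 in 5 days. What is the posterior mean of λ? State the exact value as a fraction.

129/35

Total count: 29 + 20 + 9 + 24 + 20 + 15 = 117.
Total exposure: 5 + 6 + 2 + 4 + 3 + 5 = 25 days.
The Gamma prior is conjugate for the Poisson rate, so λ | data ~ Gamma(12+117, 10+25) = Gamma(129, 35).
Posterior mean = α'/β' = 129/35.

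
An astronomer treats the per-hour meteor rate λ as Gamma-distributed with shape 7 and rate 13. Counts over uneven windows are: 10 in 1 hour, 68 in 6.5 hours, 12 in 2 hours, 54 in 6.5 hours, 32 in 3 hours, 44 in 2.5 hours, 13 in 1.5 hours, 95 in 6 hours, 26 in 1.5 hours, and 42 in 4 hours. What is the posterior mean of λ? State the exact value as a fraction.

806/95

Total count: 10 + 68 + 12 + 54 + 32 + 44 + 13 + 95 + 26 + 42 = 396.
Total exposure: 1 + 6.5 + 2 + 6.5 + 3 + 2.5 + 1.5 + 6 + 1.5 + 4 = 34.5 hours.
Conjugate update: add total count to the shape and total exposure to the rate, giving Gamma(403, 95/2).
Posterior mean = α'/β' = 403/(95/2) = 806/95.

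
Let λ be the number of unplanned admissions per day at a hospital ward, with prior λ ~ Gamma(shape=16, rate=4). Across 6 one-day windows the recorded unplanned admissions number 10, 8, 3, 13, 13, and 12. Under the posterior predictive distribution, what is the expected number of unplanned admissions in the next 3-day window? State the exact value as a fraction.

Total count: 10 + 8 + 3 + 13 + 13 + 12 = 59.
Total exposure: 6 days.
Conjugate update: add total count to the shape and total exposure to the rate, giving Gamma(75, 10).
Predictive mean over a 3-day window = T·E[λ|data] = 3·75/10 = 45/2.

45/2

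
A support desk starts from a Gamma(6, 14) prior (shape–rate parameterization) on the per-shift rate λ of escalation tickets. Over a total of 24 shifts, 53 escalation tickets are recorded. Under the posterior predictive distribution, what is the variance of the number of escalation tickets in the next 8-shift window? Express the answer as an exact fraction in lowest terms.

5428/361

Total count 53 over total exposure 24 shifts.
Posterior: α' = 6 + 53 = 59, β' = 14 + 24 = 38.
The posterior predictive for a window of length T is Negative Binomial with variance T·α'·(β'+T)/β'² = 8·59·46/1444 = 5428/361.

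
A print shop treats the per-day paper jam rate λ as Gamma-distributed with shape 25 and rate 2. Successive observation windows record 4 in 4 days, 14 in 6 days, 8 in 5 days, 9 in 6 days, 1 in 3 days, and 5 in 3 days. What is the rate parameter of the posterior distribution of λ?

Total count: 4 + 14 + 8 + 9 + 1 + 5 = 41.
Total exposure: 4 + 6 + 5 + 6 + 3 + 3 = 27 days.
The Gamma prior is conjugate for the Poisson rate, so λ | data ~ Gamma(25+41, 2+27) = Gamma(66, 29).

29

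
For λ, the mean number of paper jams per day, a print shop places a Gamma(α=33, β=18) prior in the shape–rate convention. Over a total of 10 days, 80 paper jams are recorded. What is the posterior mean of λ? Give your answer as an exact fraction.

Total count 80 over total exposure 10 days.
Gamma(α, β) with Poisson data over total exposure Σt gives posterior Gamma(α+Σx, β+Σt) = Gamma(113, 28).
Posterior mean = α'/β' = 113/28.

113/28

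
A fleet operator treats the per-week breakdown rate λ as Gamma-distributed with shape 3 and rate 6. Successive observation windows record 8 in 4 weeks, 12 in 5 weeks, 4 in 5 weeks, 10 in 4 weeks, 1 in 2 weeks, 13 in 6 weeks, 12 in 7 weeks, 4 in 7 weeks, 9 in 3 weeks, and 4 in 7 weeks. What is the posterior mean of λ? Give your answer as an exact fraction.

10/7

Total count: 8 + 12 + 4 + 10 + 1 + 13 + 12 + 4 + 9 + 4 = 77.
Total exposure: 4 + 5 + 5 + 4 + 2 + 6 + 7 + 7 + 3 + 7 = 50 weeks.
By Gamma–Poisson conjugacy, the posterior is Gamma(α + Σx, β + Σt) = Gamma(3 + 77, 6 + 50) = Gamma(80, 56).
Posterior mean = α'/β' = 80/56 = 10/7.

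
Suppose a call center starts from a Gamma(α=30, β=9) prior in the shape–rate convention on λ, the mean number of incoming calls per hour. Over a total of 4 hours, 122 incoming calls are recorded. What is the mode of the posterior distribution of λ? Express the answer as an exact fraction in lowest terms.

Total count 122 over total exposure 4 hours.
Conjugate update: add total count to the shape and total exposure to the rate, giving Gamma(152, 13).
Posterior mode = (α'−1)/β' = 151/13.

151/13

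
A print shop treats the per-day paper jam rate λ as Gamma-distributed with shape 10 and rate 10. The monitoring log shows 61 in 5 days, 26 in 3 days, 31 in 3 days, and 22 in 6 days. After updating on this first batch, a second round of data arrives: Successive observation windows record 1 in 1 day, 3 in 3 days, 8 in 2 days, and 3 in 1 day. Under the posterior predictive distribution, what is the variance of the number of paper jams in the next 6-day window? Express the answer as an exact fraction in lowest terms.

9900/289

Total count: 61 + 26 + 31 + 22 = 140.
Total exposure: 5 + 3 + 3 + 6 = 17 days.
After the first batch: Gamma(10 + 140, 10 + 17) = Gamma(150, 27).
Total count: 1 + 3 + 8 + 3 = 15.
Total exposure: 1 + 3 + 2 + 1 = 7 days.
After the second batch: Gamma(150 + 15, 27 + 7) = Gamma(165, 34).
The posterior predictive for a window of length T is Negative Binomial with variance T·α'·(β'+T)/β'² = 6·165·40/1156 = 9900/289.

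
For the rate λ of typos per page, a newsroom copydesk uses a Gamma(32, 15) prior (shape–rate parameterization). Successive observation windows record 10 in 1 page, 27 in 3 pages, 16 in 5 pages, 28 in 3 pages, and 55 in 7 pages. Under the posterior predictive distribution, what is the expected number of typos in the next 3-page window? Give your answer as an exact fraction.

Total count: 10 + 27 + 16 + 28 + 55 = 136.
Total exposure: 1 + 3 + 5 + 3 + 7 = 19 pages.
Posterior: α' = 32 + 136 = 168, β' = 15 + 19 = 34.
Predictive mean over a 3-page window = T·E[λ|data] = 3·168/34 = 252/17.

252/17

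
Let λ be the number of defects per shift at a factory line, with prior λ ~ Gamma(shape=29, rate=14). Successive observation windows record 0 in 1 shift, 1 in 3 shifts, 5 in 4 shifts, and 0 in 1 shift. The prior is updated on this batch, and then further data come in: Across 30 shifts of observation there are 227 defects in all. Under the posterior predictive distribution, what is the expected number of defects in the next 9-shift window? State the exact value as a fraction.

2358/53

Total count: 0 + 1 + 5 + 0 = 6.
Total exposure: 1 + 3 + 4 + 1 = 9 shifts.
After the first batch: Gamma(29 + 6, 14 + 9) = Gamma(35, 23).
Total count 227 over total exposure 30 shifts.
After the second batch: Gamma(35 + 227, 23 + 30) = Gamma(262, 53).
Predictive mean over a 9-shift window = T·E[λ|data] = 9·262/53 = 2358/53.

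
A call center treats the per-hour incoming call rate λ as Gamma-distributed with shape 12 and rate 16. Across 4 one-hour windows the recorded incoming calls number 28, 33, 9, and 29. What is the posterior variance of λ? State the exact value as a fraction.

111/400

Total count: 28 + 33 + 9 + 29 = 99.
Total exposure: 4 hours.
Posterior: α' = 12 + 99 = 111, β' = 16 + 4 = 20.
Posterior variance = α'/β'² = 111/400.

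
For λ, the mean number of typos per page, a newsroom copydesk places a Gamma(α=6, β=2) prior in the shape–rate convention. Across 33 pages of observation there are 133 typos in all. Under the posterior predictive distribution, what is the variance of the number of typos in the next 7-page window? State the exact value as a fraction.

834/25

Total count 133 over total exposure 33 pages.
By Gamma–Poisson conjugacy, the posterior is Gamma(α + Σx, β + Σt) = Gamma(6 + 133, 2 + 33) = Gamma(139, 35).
The posterior predictive for a window of length T is Negative Binomial with variance T·α'·(β'+T)/β'² = 7·139·42/1225 = 834/25.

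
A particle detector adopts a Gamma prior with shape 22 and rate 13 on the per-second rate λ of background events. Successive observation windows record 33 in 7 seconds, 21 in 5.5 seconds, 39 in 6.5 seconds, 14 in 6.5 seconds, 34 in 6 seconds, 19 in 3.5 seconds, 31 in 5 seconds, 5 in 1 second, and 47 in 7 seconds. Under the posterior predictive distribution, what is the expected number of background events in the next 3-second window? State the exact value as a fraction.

Total count: 33 + 21 + 39 + 14 + 34 + 19 + 31 + 5 + 47 = 243.
Total exposure: 7 + 5.5 + 6.5 + 6.5 + 6 + 3.5 + 5 + 1 + 7 = 48 seconds.
The Gamma prior is conjugate for the Poisson rate, so λ | data ~ Gamma(22+243, 13+48) = Gamma(265, 61).
Predictive mean over a 3-second window = T·E[λ|data] = 3·265/61 = 795/61.

795/61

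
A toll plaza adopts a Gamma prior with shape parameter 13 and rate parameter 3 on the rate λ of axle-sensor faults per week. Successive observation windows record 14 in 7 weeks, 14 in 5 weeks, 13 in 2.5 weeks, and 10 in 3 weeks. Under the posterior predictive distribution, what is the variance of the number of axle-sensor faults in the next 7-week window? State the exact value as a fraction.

49280/1681

Total count: 14 + 14 + 13 + 10 = 51.
Total exposure: 7 + 5 + 2.5 + 3 = 17.5 weeks.
The Gamma prior is conjugate for the Poisson rate, so λ | data ~ Gamma(13+51, 3+17.5) = Gamma(64, 41/2).
The posterior predictive for a window of length T is Negative Binomial with variance T·α'·(β'+T)/β'² = 7·64·(55/2)/(1681/4) = 49280/1681.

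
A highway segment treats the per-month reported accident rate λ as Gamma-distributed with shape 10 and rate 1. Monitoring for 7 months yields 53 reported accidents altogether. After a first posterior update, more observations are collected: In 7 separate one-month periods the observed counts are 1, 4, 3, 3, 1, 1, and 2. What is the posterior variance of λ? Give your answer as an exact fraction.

26/75

Total count 53 over total exposure 7 months.
After the first batch: Gamma(10 + 53, 1 + 7) = Gamma(63, 8).
Total count: 1 + 4 + 3 + 3 + 1 + 1 + 2 = 15.
Total exposure: 7 months.
After the second batch: Gamma(63 + 15, 8 + 7) = Gamma(78, 15).
Posterior variance = α'/β'² = 78/225 = 26/75.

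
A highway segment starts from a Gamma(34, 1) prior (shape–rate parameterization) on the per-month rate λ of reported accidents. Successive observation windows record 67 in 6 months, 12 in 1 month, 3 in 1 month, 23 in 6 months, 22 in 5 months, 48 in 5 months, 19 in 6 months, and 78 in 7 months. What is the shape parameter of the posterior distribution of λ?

Total count: 67 + 12 + 3 + 23 + 22 + 48 + 19 + 78 = 272.
Total exposure: 6 + 1 + 1 + 6 + 5 + 5 + 6 + 7 = 37 months.
By Gamma–Poisson conjugacy, the posterior is Gamma(α + Σx, β + Σt) = Gamma(34 + 272, 1 + 37) = Gamma(306, 38).

306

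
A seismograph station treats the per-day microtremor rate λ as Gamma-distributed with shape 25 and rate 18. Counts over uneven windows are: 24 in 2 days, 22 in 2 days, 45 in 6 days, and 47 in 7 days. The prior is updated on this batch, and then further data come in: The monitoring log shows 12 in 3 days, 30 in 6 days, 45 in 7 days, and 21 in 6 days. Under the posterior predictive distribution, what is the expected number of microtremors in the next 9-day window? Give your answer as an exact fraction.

813/19

Total count: 24 + 22 + 45 + 47 = 138.
Total exposure: 2 + 2 + 6 + 7 = 17 days.
After the first batch: Gamma(25 + 138, 18 + 17) = Gamma(163, 35).
Total count: 12 + 30 + 45 + 21 = 108.
Total exposure: 3 + 6 + 7 + 6 = 22 days.
After the second batch: Gamma(163 + 108, 35 + 22) = Gamma(271, 57).
Predictive mean over a 9-day window = T·E[λ|data] = 9·271/57 = 813/19.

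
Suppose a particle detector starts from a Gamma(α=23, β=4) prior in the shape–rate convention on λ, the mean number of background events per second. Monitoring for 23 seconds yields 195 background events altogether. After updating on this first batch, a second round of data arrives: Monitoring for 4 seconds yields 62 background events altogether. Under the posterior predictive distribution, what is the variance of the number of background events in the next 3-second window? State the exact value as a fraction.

28560/961

Total count 195 over total exposure 23 seconds.
After the first batch: Gamma(23 + 195, 4 + 23) = Gamma(218, 27).
Total count 62 over total exposure 4 seconds.
After the second batch: Gamma(218 + 62, 27 + 4) = Gamma(280, 31).
The posterior predictive for a window of length T is Negative Binomial with variance T·α'·(β'+T)/β'² = 3·280·34/961 = 28560/961.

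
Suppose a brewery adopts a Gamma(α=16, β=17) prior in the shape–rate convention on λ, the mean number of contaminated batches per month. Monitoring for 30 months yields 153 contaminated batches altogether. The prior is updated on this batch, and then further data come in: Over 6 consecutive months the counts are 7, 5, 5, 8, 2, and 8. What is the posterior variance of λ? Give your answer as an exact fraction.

Total count 153 over total exposure 30 months.
After the first batch: Gamma(16 + 153, 17 + 30) = Gamma(169, 47).
Total count: 7 + 5 + 5 + 8 + 2 + 8 = 35.
Total exposure: 6 months.
After the second batch: Gamma(169 + 35, 47 + 6) = Gamma(204, 53).
Posterior variance = α'/β'² = 204/2809.

204/2809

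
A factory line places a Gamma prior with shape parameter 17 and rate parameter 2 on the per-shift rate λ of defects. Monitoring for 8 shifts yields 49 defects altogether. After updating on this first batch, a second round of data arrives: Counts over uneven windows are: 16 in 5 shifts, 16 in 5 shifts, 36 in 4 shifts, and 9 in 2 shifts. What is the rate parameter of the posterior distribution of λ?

26

Total count 49 over total exposure 8 shifts.
After the first batch: Gamma(17 + 49, 2 + 8) = Gamma(66, 10).
Total count: 16 + 16 + 36 + 9 = 77.
Total exposure: 5 + 5 + 4 + 2 = 16 shifts.
After the second batch: Gamma(66 + 77, 10 + 16) = Gamma(143, 26).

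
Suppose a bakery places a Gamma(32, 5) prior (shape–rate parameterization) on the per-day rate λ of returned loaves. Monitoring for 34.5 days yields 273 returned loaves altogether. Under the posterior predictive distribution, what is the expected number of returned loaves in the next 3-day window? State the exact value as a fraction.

Total count 273 over total exposure 34.5 days.
Posterior: α' = 32 + 273 = 305, β' = 5 + 34.5 = 79/2.
Predictive mean over a 3-day window = T·E[λ|data] = 3·305/(79/2) = 1830/79.

1830/79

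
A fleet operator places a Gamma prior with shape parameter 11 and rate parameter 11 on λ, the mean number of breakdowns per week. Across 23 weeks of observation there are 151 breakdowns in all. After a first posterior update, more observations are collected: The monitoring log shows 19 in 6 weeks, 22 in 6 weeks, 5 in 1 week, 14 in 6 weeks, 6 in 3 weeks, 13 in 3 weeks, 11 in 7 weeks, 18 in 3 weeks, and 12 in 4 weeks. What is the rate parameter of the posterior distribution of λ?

73

Total count 151 over total exposure 23 weeks.
After the first batch: Gamma(11 + 151, 11 + 23) = Gamma(162, 34).
Total count: 19 + 22 + 5 + 14 + 6 + 13 + 11 + 18 + 12 = 120.
Total exposure: 6 + 6 + 1 + 6 + 3 + 3 + 7 + 3 + 4 = 39 weeks.
After the second batch: Gamma(162 + 120, 34 + 39) = Gamma(282, 73).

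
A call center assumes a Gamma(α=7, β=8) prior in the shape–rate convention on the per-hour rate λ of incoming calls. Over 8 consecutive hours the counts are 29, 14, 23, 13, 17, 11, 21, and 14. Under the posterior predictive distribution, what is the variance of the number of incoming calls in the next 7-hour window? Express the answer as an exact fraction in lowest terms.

23989/256

Total count: 29 + 14 + 23 + 13 + 17 + 11 + 21 + 14 = 142.
Total exposure: 8 hours.
By Gamma–Poisson conjugacy, the posterior is Gamma(α + Σx, β + Σt) = Gamma(7 + 142, 8 + 8) = Gamma(149, 16).
The posterior predictive for a window of length T is Negative Binomial with variance T·α'·(β'+T)/β'² = 7·149·23/256 = 23989/256.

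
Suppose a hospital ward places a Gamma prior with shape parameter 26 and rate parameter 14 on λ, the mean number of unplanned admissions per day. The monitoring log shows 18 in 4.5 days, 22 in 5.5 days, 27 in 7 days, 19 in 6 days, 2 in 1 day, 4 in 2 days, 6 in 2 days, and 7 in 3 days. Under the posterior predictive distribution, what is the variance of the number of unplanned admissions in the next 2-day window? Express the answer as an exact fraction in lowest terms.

Total count: 18 + 22 + 27 + 19 + 2 + 4 + 6 + 7 = 105.
Total exposure: 4.5 + 5.5 + 7 + 6 + 1 + 2 + 2 + 3 = 31 days.
By Gamma–Poisson conjugacy, the posterior is Gamma(α + Σx, β + Σt) = Gamma(26 + 105, 14 + 31) = Gamma(131, 45).
The posterior predictive for a window of length T is Negative Binomial with variance T·α'·(β'+T)/β'² = 2·131·47/2025 = 12314/2025.

12314/2025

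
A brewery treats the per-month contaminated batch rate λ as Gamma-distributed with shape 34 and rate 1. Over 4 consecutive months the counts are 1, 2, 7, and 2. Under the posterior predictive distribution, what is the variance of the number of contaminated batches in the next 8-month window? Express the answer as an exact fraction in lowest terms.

4784/25

Total count: 1 + 2 + 7 + 2 = 12.
Total exposure: 4 months.
By Gamma–Poisson conjugacy, the posterior is Gamma(α + Σx, β + Σt) = Gamma(34 + 12, 1 + 4) = Gamma(46, 5).
The posterior predictive for a window of length T is Negative Binomial with variance T·α'·(β'+T)/β'² = 8·46·13/25 = 4784/25.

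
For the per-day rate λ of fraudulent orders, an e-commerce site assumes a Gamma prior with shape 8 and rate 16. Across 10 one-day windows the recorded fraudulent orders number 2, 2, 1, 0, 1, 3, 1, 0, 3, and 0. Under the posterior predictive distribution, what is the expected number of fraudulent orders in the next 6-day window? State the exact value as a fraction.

63/13

Total count: 2 + 2 + 1 + 0 + 1 + 3 + 1 + 0 + 3 + 0 = 13.
Total exposure: 10 days.
Conjugate update: add total count to the shape and total exposure to the rate, giving Gamma(21, 26).
Predictive mean over a 6-day window = T·E[λ|data] = 6·21/26 = 63/13.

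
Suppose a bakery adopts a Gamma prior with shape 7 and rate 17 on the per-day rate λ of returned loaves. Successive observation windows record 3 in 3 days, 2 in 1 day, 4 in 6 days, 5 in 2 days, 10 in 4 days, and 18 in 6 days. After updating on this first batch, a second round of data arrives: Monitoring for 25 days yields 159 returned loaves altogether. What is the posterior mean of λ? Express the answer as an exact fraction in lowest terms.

Total count: 3 + 2 + 4 + 5 + 10 + 18 = 42.
Total exposure: 3 + 1 + 6 + 2 + 4 + 6 = 22 days.
After the first batch: Gamma(7 + 42, 17 + 22) = Gamma(49, 39).
Total count 159 over total exposure 25 days.
After the second batch: Gamma(49 + 159, 39 + 25) = Gamma(208, 64).
Posterior mean = α'/β' = 208/64 = 13/4.

13/4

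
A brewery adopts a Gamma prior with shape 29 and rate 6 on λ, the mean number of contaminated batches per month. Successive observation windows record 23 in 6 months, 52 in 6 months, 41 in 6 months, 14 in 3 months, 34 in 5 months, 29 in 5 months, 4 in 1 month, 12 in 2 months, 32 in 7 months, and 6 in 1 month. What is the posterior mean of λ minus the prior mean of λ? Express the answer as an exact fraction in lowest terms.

11/12

Total count: 23 + 52 + 41 + 14 + 34 + 29 + 4 + 12 + 32 + 6 = 247.
Total exposure: 6 + 6 + 6 + 3 + 5 + 5 + 1 + 2 + 7 + 1 = 42 months.
The Gamma prior is conjugate for the Poisson rate, so λ | data ~ Gamma(29+247, 6+42) = Gamma(276, 48).
Posterior mean = 276/48 = 23/4; prior mean = 29/6 = 29/6. Difference = 23/4 − 29/6 = 11/12.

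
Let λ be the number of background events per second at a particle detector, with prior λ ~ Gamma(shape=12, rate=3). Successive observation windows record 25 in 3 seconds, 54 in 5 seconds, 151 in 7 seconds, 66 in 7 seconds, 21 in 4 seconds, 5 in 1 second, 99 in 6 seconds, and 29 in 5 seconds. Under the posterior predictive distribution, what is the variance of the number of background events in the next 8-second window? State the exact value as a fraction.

181104/1681

Total count: 25 + 54 + 151 + 66 + 21 + 5 + 99 + 29 = 450.
Total exposure: 3 + 5 + 7 + 7 + 4 + 1 + 6 + 5 = 38 seconds.
Posterior: α' = 12 + 450 = 462, β' = 3 + 38 = 41.
The posterior predictive for a window of length T is Negative Binomial with variance T·α'·(β'+T)/β'² = 8·462·49/1681 = 181104/1681.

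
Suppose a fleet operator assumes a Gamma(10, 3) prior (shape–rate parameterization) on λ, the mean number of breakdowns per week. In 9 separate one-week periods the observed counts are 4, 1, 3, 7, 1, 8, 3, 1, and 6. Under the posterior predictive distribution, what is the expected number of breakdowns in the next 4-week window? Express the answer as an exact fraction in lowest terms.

44/3

Total count: 4 + 1 + 3 + 7 + 1 + 8 + 3 + 1 + 6 = 34.
Total exposure: 9 weeks.
The Gamma prior is conjugate for the Poisson rate, so λ | data ~ Gamma(10+34, 3+9) = Gamma(44, 12).
Predictive mean over a 4-week window = T·E[λ|data] = 4·44/12 = 44/3.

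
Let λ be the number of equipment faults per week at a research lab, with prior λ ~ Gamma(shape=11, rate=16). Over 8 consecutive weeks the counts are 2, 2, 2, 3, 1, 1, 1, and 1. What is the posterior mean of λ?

1

Total count: 2 + 2 + 2 + 3 + 1 + 1 + 1 + 1 = 13.
Total exposure: 8 weeks.
The Gamma prior is conjugate for the Poisson rate, so λ | data ~ Gamma(11+13, 16+8) = Gamma(24, 24).
Posterior mean = α'/β' = 24/24 = 1.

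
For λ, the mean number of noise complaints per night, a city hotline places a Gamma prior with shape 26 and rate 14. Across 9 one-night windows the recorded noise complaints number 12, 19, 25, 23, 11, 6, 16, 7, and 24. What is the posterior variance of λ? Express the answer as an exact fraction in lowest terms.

169/529

Total count: 12 + 19 + 25 + 23 + 11 + 6 + 16 + 7 + 24 = 143.
Total exposure: 9 nights.
The Gamma prior is conjugate for the Poisson rate, so λ | data ~ Gamma(26+143, 14+9) = Gamma(169, 23).
Posterior variance = α'/β'² = 169/529.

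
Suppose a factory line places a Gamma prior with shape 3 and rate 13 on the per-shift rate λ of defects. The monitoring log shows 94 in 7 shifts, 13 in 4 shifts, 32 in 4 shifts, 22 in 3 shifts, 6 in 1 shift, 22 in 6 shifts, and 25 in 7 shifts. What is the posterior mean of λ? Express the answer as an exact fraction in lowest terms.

Total count: 94 + 13 + 32 + 22 + 6 + 22 + 25 = 214.
Total exposure: 7 + 4 + 4 + 3 + 1 + 6 + 7 = 32 shifts.
Posterior: α' = 3 + 214 = 217, β' = 13 + 32 = 45.
Posterior mean = α'/β' = 217/45.

217/45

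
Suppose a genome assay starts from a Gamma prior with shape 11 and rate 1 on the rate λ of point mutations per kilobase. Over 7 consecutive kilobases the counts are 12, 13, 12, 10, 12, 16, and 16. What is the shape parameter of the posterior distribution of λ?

102

Total count: 12 + 13 + 12 + 10 + 12 + 16 + 16 = 91.
Total exposure: 7 kilobases.
Conjugate update: add total count to the shape and total exposure to the rate, giving Gamma(102, 8).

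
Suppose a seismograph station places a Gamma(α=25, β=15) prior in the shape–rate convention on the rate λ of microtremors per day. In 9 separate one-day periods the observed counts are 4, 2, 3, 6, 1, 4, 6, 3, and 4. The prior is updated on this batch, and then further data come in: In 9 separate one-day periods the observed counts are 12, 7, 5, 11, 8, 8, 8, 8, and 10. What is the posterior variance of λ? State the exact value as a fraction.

15/121

Total count: 4 + 2 + 3 + 6 + 1 + 4 + 6 + 3 + 4 = 33.
Total exposure: 9 days.
After the first batch: Gamma(25 + 33, 15 + 9) = Gamma(58, 24).
Total count: 12 + 7 + 5 + 11 + 8 + 8 + 8 + 8 + 10 = 77.
Total exposure: 9 days.
After the second batch: Gamma(58 + 77, 24 + 9) = Gamma(135, 33).
Posterior variance = α'/β'² = 135/1089 = 15/121.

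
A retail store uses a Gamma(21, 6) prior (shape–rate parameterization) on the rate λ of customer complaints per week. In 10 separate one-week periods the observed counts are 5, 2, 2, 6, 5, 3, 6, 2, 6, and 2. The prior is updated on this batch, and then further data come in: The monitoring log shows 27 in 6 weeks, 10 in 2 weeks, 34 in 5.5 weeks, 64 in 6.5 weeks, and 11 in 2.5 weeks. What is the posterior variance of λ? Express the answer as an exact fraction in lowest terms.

Total count: 5 + 2 + 2 + 6 + 5 + 3 + 6 + 2 + 6 + 2 = 39.
Total exposure: 10 weeks.
After the first batch: Gamma(21 + 39, 6 + 10) = Gamma(60, 16).
Total count: 27 + 10 + 34 + 64 + 11 = 146.
Total exposure: 6 + 2 + 5.5 + 6.5 + 2.5 = 22.5 weeks.
After the second batch: Gamma(60 + 146, 16 + 22.5) = Gamma(206, 77/2).
Posterior variance = α'/β'² = 206/(5929/4) = 824/5929.

824/5929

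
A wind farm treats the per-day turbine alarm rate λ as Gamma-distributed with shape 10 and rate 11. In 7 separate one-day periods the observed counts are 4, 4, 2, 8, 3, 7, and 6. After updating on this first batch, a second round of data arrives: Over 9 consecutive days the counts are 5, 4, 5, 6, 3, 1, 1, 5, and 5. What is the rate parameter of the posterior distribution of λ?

Total count: 4 + 4 + 2 + 8 + 3 + 7 + 6 = 34.
Total exposure: 7 days.
After the first batch: Gamma(10 + 34, 11 + 7) = Gamma(44, 18).
Total count: 5 + 4 + 5 + 6 + 3 + 1 + 1 + 5 + 5 = 35.
Total exposure: 9 days.
After the second batch: Gamma(44 + 35, 18 + 9) = Gamma(79, 27).

27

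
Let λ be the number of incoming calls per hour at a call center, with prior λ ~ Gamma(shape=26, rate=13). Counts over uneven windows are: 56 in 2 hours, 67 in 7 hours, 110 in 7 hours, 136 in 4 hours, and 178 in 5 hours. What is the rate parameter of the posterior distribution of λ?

38

Total count: 56 + 67 + 110 + 136 + 178 = 547.
Total exposure: 2 + 7 + 7 + 4 + 5 = 25 hours.
Conjugate update: add total count to the shape and total exposure to the rate, giving Gamma(573, 38).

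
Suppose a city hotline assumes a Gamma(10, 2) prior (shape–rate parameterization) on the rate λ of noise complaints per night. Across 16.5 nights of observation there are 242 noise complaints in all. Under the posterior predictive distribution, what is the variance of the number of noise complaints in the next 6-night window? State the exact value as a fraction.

Total count 242 over total exposure 16.5 nights.
By Gamma–Poisson conjugacy, the posterior is Gamma(α + Σx, β + Σt) = Gamma(10 + 242, 2 + 16.5) = Gamma(252, 37/2).
The posterior predictive for a window of length T is Negative Binomial with variance T·α'·(β'+T)/β'² = 6·252·(49/2)/(1369/4) = 148176/1369.

148176/1369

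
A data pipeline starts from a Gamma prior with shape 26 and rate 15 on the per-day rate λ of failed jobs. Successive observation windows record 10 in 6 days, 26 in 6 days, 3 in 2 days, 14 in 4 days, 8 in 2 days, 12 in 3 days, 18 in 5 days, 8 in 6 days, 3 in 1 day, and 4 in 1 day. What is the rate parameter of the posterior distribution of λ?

51

Total count: 10 + 26 + 3 + 14 + 8 + 12 + 18 + 8 + 3 + 4 = 106.
Total exposure: 6 + 6 + 2 + 4 + 2 + 3 + 5 + 6 + 1 + 1 = 36 days.
Posterior: α' = 26 + 106 = 132, β' = 15 + 36 = 51.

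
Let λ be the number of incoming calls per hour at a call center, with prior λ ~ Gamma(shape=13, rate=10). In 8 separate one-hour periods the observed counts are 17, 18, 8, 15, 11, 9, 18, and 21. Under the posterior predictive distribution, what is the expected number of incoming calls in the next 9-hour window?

Total count: 17 + 18 + 8 + 15 + 11 + 9 + 18 + 21 = 117.
Total exposure: 8 hours.
The Gamma prior is conjugate for the Poisson rate, so λ | data ~ Gamma(13+117, 10+8) = Gamma(130, 18).
Predictive mean over a 9-hour window = T·E[λ|data] = 9·130/18 = 65.

65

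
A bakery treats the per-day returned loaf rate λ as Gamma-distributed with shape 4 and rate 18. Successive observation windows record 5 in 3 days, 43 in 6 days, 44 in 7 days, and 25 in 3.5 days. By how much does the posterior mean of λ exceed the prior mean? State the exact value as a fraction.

Total count: 5 + 43 + 44 + 25 = 117.
Total exposure: 3 + 6 + 7 + 3.5 = 19.5 days.
Posterior: α' = 4 + 117 = 121, β' = 18 + 19.5 = 75/2.
Posterior mean = 121/(75/2) = 242/75; prior mean = 4/18 = 2/9. Difference = 242/75 − 2/9 = 676/225.

676/225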